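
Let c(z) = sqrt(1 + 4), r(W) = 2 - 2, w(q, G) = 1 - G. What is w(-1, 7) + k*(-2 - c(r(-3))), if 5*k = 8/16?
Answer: -31/5 - sqrt(5)/10 ≈ -6.4236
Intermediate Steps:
r(W) = 0
c(z) = sqrt(5)
k = 1/10 (k = (8/16)/5 = (8*(1/16))/5 = (1/5)*(1/2) = 1/10 ≈ 0.10000)
w(-1, 7) + k*(-2 - c(r(-3))) = (1 - 1*7) + (-2 - sqrt(5))/10 = (1 - 7) + (-1/5 - sqrt(5)/10) = -6 + (-1/5 - sqrt(5)/10) = -31/5 - sqrt(5)/10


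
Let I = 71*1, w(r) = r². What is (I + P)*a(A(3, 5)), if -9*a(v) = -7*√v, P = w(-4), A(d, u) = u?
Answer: 203*√5/3 ≈ 151.31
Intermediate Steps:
P = 16 (P = (-4)² = 16)
I = 71
a(v) = 7*√v/9 (a(v) = -(-7)*√v/9 = 7*√v/9)
(I + P)*a(A(3, 5)) = (71 + 16)*(7*√5/9) = 87*(7*√5/9) = 203*√5/3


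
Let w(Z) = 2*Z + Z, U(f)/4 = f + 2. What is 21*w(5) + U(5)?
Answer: 343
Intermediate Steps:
U(f) = 8 + 4*f (U(f) = 4*(f + 2) = 4*(2 + f) = 8 + 4*f)
w(Z) = 3*Z
21*w(5) + U(5) = 21*(3*5) + (8 + 4*5) = 21*15 + (8 + 20) = 315 + 28 = 343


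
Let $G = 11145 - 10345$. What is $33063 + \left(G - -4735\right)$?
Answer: $38598$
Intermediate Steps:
$G = 800$ ($G = 11145 - 10345 = 800$)
$33063 + \left(G - -4735\right) = 33063 + \left(800 - -4735\right) = 33063 + \left(800 + 4735\right) = 33063 + 5535 = 38598$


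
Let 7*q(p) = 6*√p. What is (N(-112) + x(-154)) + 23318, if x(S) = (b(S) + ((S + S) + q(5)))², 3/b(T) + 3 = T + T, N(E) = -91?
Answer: 559717672832/4739329 - 1149492*√5/2177 ≈ 1.1692e+5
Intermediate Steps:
b(T) = 3/(-3 + 2*T) (b(T) = 3/(-3 + (T + T)) = 3/(-3 + 2*T))
q(p) = 6*√p/7 (q(p) = (6*√p)/7 = 6*√p/7)
x(S) = (2*S + 3/(-3 + 2*S) + 6*√5/7)² (x(S) = (3/(-3 + 2*S) + ((S + S) + 6*√5/7))² = (3/(-3 + 2*S) + (2*S + 6*√5/7))² = (2*S + 3/(-3 + 2*S) + 6*√5/7)²)
(N(-112) + x(-154)) + 23318 = (-91 + (21 + 2*(-3 + 2*(-154))*(3*√5 + 7*(-154)))²/(49*(-3 + 2*(-154))²)) + 23318 = (-91 + (21 + 2*(-3 - 308)*(3*√5 - 1078))²/(49*(-3 - 308)²)) + 23318 = (-91 + (1/49)*(21 + 2*(-311)*(-1078 + 3*√5))²/(-311)²) + 23318 = (-91 + (1/49)*(1/96721)*(21 + (670516 - 1866*√5))²) + 23318 = (-91 + (1/49)*(1/96721)*(670537 - 1866*√5)²) + 23318 = (-91 + (670537 - 1866*√5)²/4739329) + 23318 = 23227 + (670537 - 1866*√5)²/4739329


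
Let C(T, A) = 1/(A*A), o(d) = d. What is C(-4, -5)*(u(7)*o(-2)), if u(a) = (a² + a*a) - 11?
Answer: -174/25 ≈ -6.9600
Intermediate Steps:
C(T, A) = A⁻² (C(T, A) = 1/(A²) = A⁻²)
u(a) = -11 + 2*a² (u(a) = (a² + a²) - 11 = 2*a² - 11 = -11 + 2*a²)
C(-4, -5)*(u(7)*o(-2)) = ((-11 + 2*7²)*(-2))/(-5)² = ((-11 + 2*49)*(-2))/25 = ((-11 + 98)*(-2))/25 = (87*(-2))/25 = (1/25)*(-174) = -174/25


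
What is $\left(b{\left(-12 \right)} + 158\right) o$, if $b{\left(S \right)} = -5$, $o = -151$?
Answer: $-23103$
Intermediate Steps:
$\left(b{\left(-12 \right)} + 158\right) o = \left(-5 + 158\right) \left(-151\right) = 153 \left(-151\right) = -23103$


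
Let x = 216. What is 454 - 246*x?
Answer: -52682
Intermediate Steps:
454 - 246*x = 454 - 246*216 = 454 - 53136 = -52682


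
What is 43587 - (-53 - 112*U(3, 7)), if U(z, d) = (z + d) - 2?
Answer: 44536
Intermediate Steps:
U(z, d) = -2 + d + z (U(z, d) = (d + z) - 2 = -2 + d + z)
43587 - (-53 - 112*U(3, 7)) = 43587 - (-53 - 112*(-2 + 7 + 3)) = 43587 - (-53 - 112*8) = 43587 - (-53 - 896) = 43587 - 1*(-949) = 43587 + 949 = 44536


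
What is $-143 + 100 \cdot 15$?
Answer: $1357$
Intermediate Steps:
$-143 + 100 \cdot 15 = -143 + 1500 = 1357$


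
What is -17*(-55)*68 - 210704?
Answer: -147124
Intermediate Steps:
-17*(-55)*68 - 210704 = 935*68 - 210704 = 63580 - 210704 = -147124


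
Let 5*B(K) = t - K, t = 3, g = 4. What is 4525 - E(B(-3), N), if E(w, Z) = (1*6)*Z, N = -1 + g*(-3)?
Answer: 4603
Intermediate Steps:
N = -13 (N = -1 + 4*(-3) = -1 - 12 = -13)
B(K) = ⅗ - K/5 (B(K) = (3 - K)/5 = ⅗ - K/5)
E(w, Z) = 6*Z
4525 - E(B(-3), N) = 4525 - 6*(-13) = 4525 - 1*(-78) = 4525 + 78 = 4603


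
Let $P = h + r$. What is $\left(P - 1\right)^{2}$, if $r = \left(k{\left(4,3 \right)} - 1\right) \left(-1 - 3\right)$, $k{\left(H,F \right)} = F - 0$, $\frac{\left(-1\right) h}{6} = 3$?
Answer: $729$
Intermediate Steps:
$h = -18$ ($h = \left(-6\right) 3 = -18$)
$k{\left(H,F \right)} = F$ ($k{\left(H,F \right)} = F + 0 = F$)
$r = -8$ ($r = \left(3 - 1\right) \left(-1 - 3\right) = 2 \left(-4\right) = -8$)
$P = -26$ ($P = -18 - 8 = -26$)
$\left(P - 1\right)^{2} = \left(-26 - 1\right)^{2} = \left(-27\right)^{2} = 729$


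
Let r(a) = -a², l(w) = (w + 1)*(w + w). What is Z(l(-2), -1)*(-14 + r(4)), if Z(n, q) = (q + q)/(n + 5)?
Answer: 20/3 ≈ 6.6667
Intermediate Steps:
l(w) = 2*w*(1 + w) (l(w) = (1 + w)*(2*w) = 2*w*(1 + w))
Z(n, q) = 2*q/(5 + n) (Z(n, q) = (2*q)/(5 + n) = 2*q/(5 + n))
Z(l(-2), -1)*(-14 + r(4)) = (2*(-1)/(5 + 2*(-2)*(1 - 2)))*(-14 - 1*4²) = (2*(-1)/(5 + 2*(-2)*(-1)))*(-14 - 1*16) = (2*(-1)/(5 + 4))*(-14 - 16) = (2*(-1)/9)*(-30) = (2*(-1)*(⅑))*(-30) = -2/9*(-30) = 20/3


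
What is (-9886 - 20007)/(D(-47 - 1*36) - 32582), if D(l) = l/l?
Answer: 29893/32581 ≈ 0.91750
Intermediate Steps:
D(l) = 1
(-9886 - 20007)/(D(-47 - 1*36) - 32582) = (-9886 - 20007)/(1 - 32582) = -29893/(-32581) = -29893*(-1/32581) = 29893/32581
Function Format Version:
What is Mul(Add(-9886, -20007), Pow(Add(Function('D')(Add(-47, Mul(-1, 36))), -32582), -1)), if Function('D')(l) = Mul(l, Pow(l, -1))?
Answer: Rational(29893, 32581) ≈ 0.91750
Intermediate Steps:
Function('D')(l) = 1
Mul(Add(-9886, -20007), Pow(Add(Function('D')(Add(-47, Mul(-1, 36))), -32582), -1)) = Mul(Add(-9886, -20007), Pow(Add(1, -32582), -1)) = Mul(-29893, Pow(-32581, -1)) = Mul(-29893, Rational(-1, 32581)) = Rational(29893, 32581)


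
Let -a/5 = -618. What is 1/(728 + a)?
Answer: 1/3818 ≈ 0.00026192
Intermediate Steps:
a = 3090 (a = -5*(-618) = 3090)
1/(728 + a) = 1/(728 + 3090) = 1/3818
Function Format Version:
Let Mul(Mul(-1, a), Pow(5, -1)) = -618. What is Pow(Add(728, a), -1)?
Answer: Rational(1, 3818) ≈ 0.00026192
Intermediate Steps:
a = 3090 (a = Mul(-5, -618) = 3090)
Pow(Add(728, a), -1) = Pow(Add(728, 3090), -1) = Pow(3818, -1) = Rational(1, 3818)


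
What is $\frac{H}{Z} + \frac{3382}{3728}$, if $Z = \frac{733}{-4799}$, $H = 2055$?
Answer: $- \frac{18381425977}{1366312} \approx -13453.0$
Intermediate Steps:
$Z = - \frac{733}{4799}$ ($Z = 733 \left(- \frac{1}{4799}\right) = - \frac{733}{4799} \approx -0.15274$)
$\frac{H}{Z} + \frac{3382}{3728} = \frac{2055}{- \frac{733}{4799}} + \frac{3382}{3728} = 2055 \left(- \frac{4799}{733}\right) + 3382 \cdot \frac{1}{3728} = - \frac{9861945}{733} + \frac{1691}{1864} = - \frac{18381425977}{1366312}$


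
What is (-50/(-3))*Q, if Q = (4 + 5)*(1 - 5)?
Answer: -600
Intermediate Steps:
Q = -36 (Q = 9*(-4) = -36)
(-50/(-3))*Q = -50/(-3)*(-36) = -50*(-1/3)*(-36) = (50/3)*(-36) = -600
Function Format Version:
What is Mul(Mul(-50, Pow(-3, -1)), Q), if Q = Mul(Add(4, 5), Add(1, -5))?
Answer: -600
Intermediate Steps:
Q = -36 (Q = Mul(9, -4) = -36)
Mul(Mul(-50, Pow(-3, -1)), Q) = Mul(Mul(-50, Pow(-3, -1)), -36) = Mul(Mul(-50, Rational(-1, 3)), -36) = Mul(Rational(50, 3), -36) = -600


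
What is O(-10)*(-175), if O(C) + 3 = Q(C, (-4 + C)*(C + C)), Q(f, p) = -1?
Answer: 700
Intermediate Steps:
O(C) = -4 (O(C) = -3 - 1 = -4)
O(-10)*(-175) = -4*(-175) = 700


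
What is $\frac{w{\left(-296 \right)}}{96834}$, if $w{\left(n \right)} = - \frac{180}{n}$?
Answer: $\frac{15}{2388572} \approx 6.2799 \cdot 10^{-6}$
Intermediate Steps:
$\frac{w{\left(-296 \right)}}{96834} = \frac{\left(-180\right) \frac{1}{-296}}{96834} = \left(-180\right) \left(- \frac{1}{296}\right) \frac{1}{96834} = \frac{45}{74} \cdot \frac{1}{96834} = \frac{15}{2388572}$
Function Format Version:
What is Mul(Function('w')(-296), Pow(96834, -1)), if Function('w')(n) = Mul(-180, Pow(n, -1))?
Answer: Rational(15, 2388572) ≈ 6.2799e-6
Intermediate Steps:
Mul(Function('w')(-296), Pow(96834, -1)) = Mul(Mul(-180, Pow(-296, -1)), Pow(96834, -1)) = Mul(Mul(-180, Rational(-1, 296)), Rational(1, 96834)) = Mul(Rational(45, 74), Rational(1, 96834)) = Rational(15, 2388572)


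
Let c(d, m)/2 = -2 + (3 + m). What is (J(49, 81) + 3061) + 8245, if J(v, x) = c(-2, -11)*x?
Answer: 9686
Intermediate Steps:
c(d, m) = 2 + 2*m (c(d, m) = 2*(-2 + (3 + m)) = 2*(1 + m) = 2 + 2*m)
J(v, x) = -20*x (J(v, x) = (2 + 2*(-11))*x = (2 - 22)*x = -20*x)
(J(49, 81) + 3061) + 8245 = (-20*81 + 3061) + 8245 = (-1620 + 3061) + 8245 = 1441 + 8245 = 9686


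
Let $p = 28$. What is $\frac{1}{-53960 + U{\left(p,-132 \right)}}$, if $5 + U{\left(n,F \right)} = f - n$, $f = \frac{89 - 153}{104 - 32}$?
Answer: $- \frac{9}{485945} \approx -1.8521 \cdot 10^{-5}$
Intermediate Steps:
$f = - \frac{8}{9}$ ($f = - \frac{64}{72} = \left(-64\right) \frac{1}{72} = - \frac{8}{9} \approx -0.88889$)
$U{\left(n,F \right)} = - \frac{53}{9} - n$ ($U{\left(n,F \right)} = -5 - \left(\frac{8}{9} + n\right) = - \frac{53}{9} - n$)
$\frac{1}{-53960 + U{\left(p,-132 \right)}} = \frac{1}{-53960 - \frac{305}{9}} = \frac{1}{- \frac{485945}{9}} = - \frac{9}{485945}$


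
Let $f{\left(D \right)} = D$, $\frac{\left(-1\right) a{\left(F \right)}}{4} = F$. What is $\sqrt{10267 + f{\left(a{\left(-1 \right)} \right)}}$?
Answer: $\sqrt{10271} \approx 101.35$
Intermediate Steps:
$a{\left(F \right)} = - 4 F$
$\sqrt{10267 + f{\left(a{\left(-1 \right)} \right)}} = \sqrt{10267 - -4} = \sqrt{10267 + 4} = \sqrt{10271}$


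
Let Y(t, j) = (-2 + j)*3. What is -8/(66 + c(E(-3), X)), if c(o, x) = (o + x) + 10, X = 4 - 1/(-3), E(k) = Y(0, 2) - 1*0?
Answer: -24/241 ≈ -0.099585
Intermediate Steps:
Y(t, j) = -6 + 3*j
E(k) = 0 (E(k) = (-6 + 3*2) - 1*0 = (-6 + 6) + 0 = 0 + 0 = 0)
X = 13/3 (X = 4 - 1*(-⅓) = 4 + ⅓ = 13/3 ≈ 4.3333)
c(o, x) = 10 + o + x
-8/(66 + c(E(-3), X)) = -8/(66 + (10 + 0 + 13/3)) = -8/(66 + 43/3) = -8/241/3 = -8*3/241 = -24/241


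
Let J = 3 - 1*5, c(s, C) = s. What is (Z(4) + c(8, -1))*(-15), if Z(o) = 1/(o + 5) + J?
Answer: -275/3 ≈ -91.667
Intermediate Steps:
J = -2 (J = 3 - 5 = -2)
Z(o) = -2 + 1/(5 + o) (Z(o) = 1/(o + 5) - 2 = 1/(5 + o) - 2 = -2 + 1/(5 + o))
(Z(4) + c(8, -1))*(-15) = ((-9 - 2*4)/(5 + 4) + 8)*(-15) = ((-9 - 8)/9 + 8)*(-15) = ((⅑)*(-17) + 8)*(-15) = (-17/9 + 8)*(-15) = (55/9)*(-15) = -275/3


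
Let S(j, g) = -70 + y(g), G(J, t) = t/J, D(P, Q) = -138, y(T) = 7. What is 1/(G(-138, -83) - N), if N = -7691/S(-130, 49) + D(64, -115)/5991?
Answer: -5787306/702896563 ≈ -0.0082335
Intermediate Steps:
S(j, g) = -63 (S(j, g) = -70 + 7 = -63)
N = 15356029/125811 (N = -7691/(-63) - 138/5991 = -7691*(-1/63) - 138*1/5991 = 7691/63 - 46/1997 = 15356029/125811 ≈ 122.06)
1/(G(-138, -83) - N) = 1/(-83/(-138) - 1*15356029/125811) = 1/(-83*(-1/138) - 15356029/125811) = 1/(83/138 - 15356029/125811) = 1/(-702896563/5787306) = -5787306/702896563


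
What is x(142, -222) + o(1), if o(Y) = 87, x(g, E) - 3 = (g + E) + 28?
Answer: 38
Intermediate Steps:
x(g, E) = 31 + E + g (x(g, E) = 3 + ((g + E) + 28) = 3 + ((E + g) + 28) = 3 + (28 + E + g) = 31 + E + g)
x(142, -222) + o(1) = (31 - 222 + 142) + 87 = -49 + 87 = 38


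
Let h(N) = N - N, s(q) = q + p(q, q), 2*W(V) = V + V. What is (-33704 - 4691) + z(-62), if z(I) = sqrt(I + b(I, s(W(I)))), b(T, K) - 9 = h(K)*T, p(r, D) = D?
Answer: -38395 + I*sqrt(53) ≈ -38395.0 + 7.2801*I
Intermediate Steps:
W(V) = V (W(V) = (V + V)/2 = (2*V)/2 = V)
s(q) = 2*q (s(q) = q + q = 2*q)
h(N) = 0
b(T, K) = 9 (b(T, K) = 9 + 0*T = 9 + 0 = 9)
z(I) = sqrt(9 + I) (z(I) = sqrt(I + 9) = sqrt(9 + I))
(-33704 - 4691) + z(-62) = (-33704 - 4691) + sqrt(9 - 62) = -38395 + sqrt(-53) = -38395 + I*sqrt(53)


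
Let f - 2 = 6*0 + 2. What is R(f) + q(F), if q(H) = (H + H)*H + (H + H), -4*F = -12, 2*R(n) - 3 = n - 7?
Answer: 24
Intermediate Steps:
f = 4 (f = 2 + (6*0 + 2) = 2 + (0 + 2) = 2 + 2 = 4)
R(n) = -2 + n/2 (R(n) = 3/2 + (n - 7)/2 = 3/2 + (-7 + n)/2 = 3/2 + (-7/2 + n/2) = -2 + n/2)
F = 3 (F = -1/4*(-12) = 3)
q(H) = 2*H + 2*H**2 (q(H) = (2*H)*H + 2*H = 2*H**2 + 2*H = 2*H + 2*H**2)
R(f) + q(F) = (-2 + (1/2)*4) + 2*3*(1 + 3) = (-2 + 2) + 2*3*4 = 0 + 24 = 24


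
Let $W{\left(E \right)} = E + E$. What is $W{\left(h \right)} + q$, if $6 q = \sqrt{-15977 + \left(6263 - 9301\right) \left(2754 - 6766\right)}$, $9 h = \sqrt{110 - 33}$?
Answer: $\frac{2 \sqrt{77}}{9} + \frac{11 \sqrt{100599}}{6} \approx 583.43$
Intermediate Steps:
$h = \frac{\sqrt{77}}{9}$ ($h = \frac{\sqrt{110 - 33}}{9} = \frac{\sqrt{77}}{9} \approx 0.975$)
$W{\left(E \right)} = 2 E$
$q = \frac{11 \sqrt{100599}}{6}$ ($q = \frac{\sqrt{-15977 + \left(6263 - 9301\right) \left(2754 - 6766\right)}}{6} = \frac{\sqrt{-15977 - -12188456}}{6} = \frac{\sqrt{-15977 + 12188456}}{6} = \frac{\sqrt{12172479}}{6} = \frac{11 \sqrt{100599}}{6} \approx 581.48$)
$W{\left(h \right)} + q = 2 \frac{\sqrt{77}}{9} + \frac{11 \sqrt{100599}}{6} = \frac{2 \sqrt{77}}{9} + \frac{11 \sqrt{100599}}{6}$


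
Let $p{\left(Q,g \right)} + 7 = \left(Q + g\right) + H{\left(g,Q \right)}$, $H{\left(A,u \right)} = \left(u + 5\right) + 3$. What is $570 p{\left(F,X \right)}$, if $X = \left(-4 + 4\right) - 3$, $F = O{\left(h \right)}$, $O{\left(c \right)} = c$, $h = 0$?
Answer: $-1140$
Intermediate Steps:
$H{\left(A,u \right)} = 8 + u$ ($H{\left(A,u \right)} = \left(5 + u\right) + 3 = 8 + u$)
$F = 0$
$X = -3$ ($X = 0 - 3 = -3$)
$p{\left(Q,g \right)} = 1 + g + 2 Q$ ($p{\left(Q,g \right)} = -7 + \left(\left(Q + g\right) + \left(8 + Q\right)\right) = -7 + \left(8 + g + 2 Q\right) = 1 + g + 2 Q$)
$570 p{\left(F,X \right)} = 570 \left(1 - 3 + 2 \cdot 0\right) = 570 \left(1 - 3 + 0\right) = 570 \left(-2\right) = -1140$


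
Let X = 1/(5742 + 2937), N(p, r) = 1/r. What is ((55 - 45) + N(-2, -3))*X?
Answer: 29/26037 ≈ 0.0011138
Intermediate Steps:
X = 1/8679 ≈ 0.00011522
((55 - 45) + N(-2, -3))*X = ((55 - 45) + 1/(-3))*(1/8679) = (10 - ⅓)*(1/8679) = (29/3)*(1/8679) = 29/26037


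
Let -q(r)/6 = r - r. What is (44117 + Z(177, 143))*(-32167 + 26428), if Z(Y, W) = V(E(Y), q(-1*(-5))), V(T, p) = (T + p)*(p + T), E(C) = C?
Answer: -432984594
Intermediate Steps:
q(r) = 0 (q(r) = -6*(r - r) = -6*0 = 0)
V(T, p) = (T + p)² (V(T, p) = (T + p)*(T + p) = (T + p)²)
Z(Y, W) = Y² (Z(Y, W) = (Y + 0)² = Y²)
(44117 + Z(177, 143))*(-32167 + 26428) = (44117 + 177²)*(-32167 + 26428) = (44117 + 31329)*(-5739) = 75446*(-5739) = -432984594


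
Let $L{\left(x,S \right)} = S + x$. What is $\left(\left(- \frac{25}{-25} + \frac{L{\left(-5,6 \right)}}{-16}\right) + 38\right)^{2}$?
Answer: $\frac{388129}{256} \approx 1516.1$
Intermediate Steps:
$\left(\left(- \frac{25}{-25} + \frac{L{\left(-5,6 \right)}}{-16}\right) + 38\right)^{2} = \left(\left(- \frac{25}{-25} + \frac{6 - 5}{-16}\right) + 38\right)^{2} = \left(\left(\left(-25\right) \left(- \frac{1}{25}\right) + 1 \left(- \frac{1}{16}\right)\right) + 38\right)^{2} = \left(\left(1 - \frac{1}{16}\right) + 38\right)^{2} = \left(\frac{15}{16} + 38\right)^{2} = \left(\frac{623}{16}\right)^{2} = \frac{388129}{256}$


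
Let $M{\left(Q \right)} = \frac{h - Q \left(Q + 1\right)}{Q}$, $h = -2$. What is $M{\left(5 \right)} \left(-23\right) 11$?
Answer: $\frac{8096}{5} \approx 1619.2$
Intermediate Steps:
$M{\left(Q \right)} = \frac{-2 - Q \left(1 + Q\right)}{Q}$ ($M{\left(Q \right)} = \frac{-2 - Q \left(Q + 1\right)}{Q} = \frac{-2 - Q \left(1 + Q\right)}{Q}$)
$M{\left(5 \right)} \left(-23\right) 11 = \left(-1 - 5 - \frac{2}{5}\right) \left(-23\right) 11 = \left(- \frac{32}{5}\right) \left(-23\right) 11 = \frac{736}{5} \cdot 11 = \frac{8096}{5}$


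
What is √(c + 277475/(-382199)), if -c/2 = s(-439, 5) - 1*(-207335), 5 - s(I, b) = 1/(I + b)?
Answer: I*√2968171753948540342/2675393 ≈ 643.96*I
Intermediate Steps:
s(I, b) = 5 - 1/(I + b)
c = -89985561/217 (c = -2*((-1 + 5*(-439) + 5*5)/(-439 + 5) - 1*(-207335)) = -2*((-1 - 2195 + 25)/(-434) + 207335) = -2*(-1/434*(-2171) + 207335) = -2*(2171/434 + 207335) = -2*89985561/434 = -89985561/217 ≈ -4.1468e+5)
√(c + 277475/(-382199)) = √(-89985561/217 + 277475/(-382199)) = √(-89985561/217 + 277475*(-1/382199)) = √(-89985561/217 - 277475/382199) = √(-1109433923894/2675393) = I*√2968171753948540342/2675393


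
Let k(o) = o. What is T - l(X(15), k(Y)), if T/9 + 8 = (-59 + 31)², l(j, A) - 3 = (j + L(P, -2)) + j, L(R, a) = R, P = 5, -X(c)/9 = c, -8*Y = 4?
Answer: 7246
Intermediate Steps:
Y = -½ (Y = -⅛*4 = -½ ≈ -0.50000)
X(c) = -9*c
l(j, A) = 8 + 2*j (l(j, A) = 3 + ((j + 5) + j) = 3 + ((5 + j) + j) = 3 + (5 + 2*j) = 8 + 2*j)
T = 6984 (T = -72 + 9*(-59 + 31)² = -72 + 9*(-28)² = -72 + 9*784 = -72 + 7056 = 6984)
T - l(X(15), k(Y)) = 6984 - (8 + 2*(-9*15)) = 6984 - (8 + 2*(-135)) = 6984 - (8 - 270) = 6984 - 1*(-262) = 6984 + 262 = 7246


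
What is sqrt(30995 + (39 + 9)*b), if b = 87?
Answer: sqrt(35171) ≈ 187.54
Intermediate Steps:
sqrt(30995 + (39 + 9)*b) = sqrt(30995 + (39 + 9)*87) = sqrt(30995 + 48*87) = sqrt(30995 + 4176) = sqrt(35171)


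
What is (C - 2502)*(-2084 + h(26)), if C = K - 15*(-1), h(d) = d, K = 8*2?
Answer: 5085318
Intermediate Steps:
K = 16
C = 31 (C = 16 - 15*(-1) = 16 + 15 = 31)
(C - 2502)*(-2084 + h(26)) = (31 - 2502)*(-2084 + 26) = -2471*(-2058) = 5085318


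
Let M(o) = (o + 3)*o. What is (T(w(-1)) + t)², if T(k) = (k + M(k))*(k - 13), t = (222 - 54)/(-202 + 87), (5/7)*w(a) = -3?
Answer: 2091964644/8265625 ≈ 253.09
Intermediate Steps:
M(o) = o*(3 + o) (M(o) = (3 + o)*o = o*(3 + o))
w(a) = -21/5 (w(a) = (7/5)*(-3) = -21/5)
t = -168/115 (t = 168/(-115) = 168*(-1/115) = -168/115 ≈ -1.4609)
T(k) = (-13 + k)*(k + k*(3 + k)) (T(k) = (k + k*(3 + k))*(k - 13) = (k + k*(3 + k))*(-13 + k) = (-13 + k)*(k + k*(3 + k)))
(T(w(-1)) + t)² = (-21*(-52 + (-21/5)² - 9*(-21/5))/5 - 168/115)² = (-21*(-52 + 441/25 + 189/5)/5 - 168/115)² = (-21/5*86/25 - 168/115)² = (-1806/125 - 168/115)² = (-45738/2875)² = 2091964644/8265625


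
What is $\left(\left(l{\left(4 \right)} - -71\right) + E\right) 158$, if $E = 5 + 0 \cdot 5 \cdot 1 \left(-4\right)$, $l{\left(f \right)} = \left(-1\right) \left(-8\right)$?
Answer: $13272$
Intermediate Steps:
$l{\left(f \right)} = 8$
$E = 5$ ($E = 5 + 0 \cdot 5 \left(-4\right) = 5 + 0 \left(-20\right) = 5 + 0 = 5$)
$\left(\left(l{\left(4 \right)} - -71\right) + E\right) 158 = \left(\left(8 - -71\right) + 5\right) 158 = \left(\left(8 + 71\right) + 5\right) 158 = \left(79 + 5\right) 158 = 84 \cdot 158 = 13272$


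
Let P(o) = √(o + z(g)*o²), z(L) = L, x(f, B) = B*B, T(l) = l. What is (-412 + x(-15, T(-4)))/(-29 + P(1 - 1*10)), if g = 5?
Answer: 11484/445 + 2376*√11/445 ≈ 43.515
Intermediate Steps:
x(f, B) = B²
P(o) = √(o + 5*o²)
(-412 + x(-15, T(-4)))/(-29 + P(1 - 1*10)) = (-412 + (-4)²)/(-29 + √((1 - 1*10)*(1 + 5*(1 - 1*10)))) = (-412 + 16)/(-29 + √((1 - 10)*(1 + 5*(1 - 10)))) = -396/(-29 + √(-9*(1 + 5*(-9)))) = -396/(-29 + √(-9*(1 - 45))) = -396/(-29 + √(-9*(-44))) = -396/(-29 + √396) = -396/(-29 + 6*√11)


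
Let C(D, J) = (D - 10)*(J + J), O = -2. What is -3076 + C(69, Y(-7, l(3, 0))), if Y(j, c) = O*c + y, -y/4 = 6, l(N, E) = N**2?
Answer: -8032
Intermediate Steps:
y = -24 (y = -4*6 = -24)
Y(j, c) = -24 - 2*c (Y(j, c) = -2*c - 24 = -24 - 2*c)
C(D, J) = 2*J*(-10 + D) (C(D, J) = (-10 + D)*(2*J) = 2*J*(-10 + D))
-3076 + C(69, Y(-7, l(3, 0))) = -3076 + 2*(-24 - 2*3**2)*(-10 + 69) = -3076 + 2*(-24 - 2*9)*59 = -3076 + 2*(-24 - 18)*59 = -3076 + 2*(-42)*59 = -3076 - 4956 = -8032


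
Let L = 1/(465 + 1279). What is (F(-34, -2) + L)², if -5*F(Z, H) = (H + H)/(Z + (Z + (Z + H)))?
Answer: 651249/12850489600 ≈ 5.0679e-5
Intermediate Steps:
F(Z, H) = -2*H/(5*(H + 3*Z)) (F(Z, H) = -(H + H)/(5*(Z + (Z + (Z + H)))) = -2*H/(5*(Z + (Z + (H + Z)))) = -2*H/(5*(Z + (H + 2*Z))) = -2*H/(5*(H + 3*Z)))
L = 1/1744 ≈ 0.00057339
(F(-34, -2) + L)² = (-2*(-2)/(5*(-2) + 15*(-34)) + 1/1744)² = (-2*(-2)/(-10 - 510) + 1/1744)² = (-2*(-2)/(-520) + 1/1744)² = (-2*(-2)*(-1/520) + 1/1744)² = (-1/130 + 1/1744)² = (-807/113360)² = 651249/12850489600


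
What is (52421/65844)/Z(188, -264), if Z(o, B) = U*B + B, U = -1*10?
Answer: 1691/5046624 ≈ 0.00033508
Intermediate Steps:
U = -10
Z(o, B) = -9*B (Z(o, B) = -10*B + B = -9*B)
(52421/65844)/Z(188, -264) = (52421/65844)/((-9*(-264))) = (52421*(1/65844))/2376 = (1691/2124)*(1/2376) = 1691/5046624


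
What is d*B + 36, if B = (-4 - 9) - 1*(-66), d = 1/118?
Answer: 4301/118 ≈ 36.449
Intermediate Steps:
d = 1/118 ≈ 0.0084746
B = 53 (B = -13 + 66 = 53)
d*B + 36 = (1/118)*53 + 36 = 53/118 + 36 = 4301/118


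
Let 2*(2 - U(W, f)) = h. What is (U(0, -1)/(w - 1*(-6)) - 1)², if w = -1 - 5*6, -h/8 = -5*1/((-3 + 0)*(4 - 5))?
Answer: 3721/5625 ≈ 0.66151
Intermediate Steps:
h = 40/3 (h = -(-40)/((-3 + 0)*(4 - 5)) = -(-40)/((-3*(-1))) = -(-40)/3 = -8*(-5/3) = 40/3 ≈ 13.333)
U(W, f) = -14/3 (U(W, f) = 2 - ½*40/3 = 2 - 20/3 = -14/3)
w = -31 (w = -1 - 30 = -31)
(U(0, -1)/(w - 1*(-6)) - 1)² = (-14/(3*(-31 - 1*(-6))) - 1)² = (-14/(3*(-31 + 6)) - 1)² = (-14/3/(-25) - 1)² = (-14/3*(-1/25) - 1)² = (14/75 - 1)² = (-61/75)² = 3721/5625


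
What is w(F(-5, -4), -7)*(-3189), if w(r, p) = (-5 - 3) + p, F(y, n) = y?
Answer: 47835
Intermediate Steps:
w(r, p) = -8 + p
w(F(-5, -4), -7)*(-3189) = (-8 - 7)*(-3189) = -15*(-3189) = 47835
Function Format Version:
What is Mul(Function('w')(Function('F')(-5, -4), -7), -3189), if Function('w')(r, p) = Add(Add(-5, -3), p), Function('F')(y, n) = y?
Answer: 47835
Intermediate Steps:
Function('w')(r, p) = Add(-8, p)
Mul(Function('w')(Function('F')(-5, -4), -7), -3189) = Mul(Add(-8, -7), -3189) = Mul(-15, -3189) = 47835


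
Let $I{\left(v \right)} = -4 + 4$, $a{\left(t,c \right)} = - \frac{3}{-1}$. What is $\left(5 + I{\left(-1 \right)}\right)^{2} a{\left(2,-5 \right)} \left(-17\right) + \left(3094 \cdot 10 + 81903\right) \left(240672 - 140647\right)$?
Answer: $11287119800$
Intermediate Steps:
$a{\left(t,c \right)} = 3$ ($a{\left(t,c \right)} = \left(-3\right) \left(-1\right) = 3$)
$I{\left(v \right)} = 0$
$\left(5 + I{\left(-1 \right)}\right)^{2} a{\left(2,-5 \right)} \left(-17\right) + \left(3094 \cdot 10 + 81903\right) \left(240672 - 140647\right) = \left(5 + 0\right)^{2} \cdot 3 \left(-17\right) + \left(3094 \cdot 10 + 81903\right) \left(240672 - 140647\right) = 5^{2} \left(-51\right) + \left(30940 + 81903\right) 100025 = 25 \left(-51\right) + 112843 \cdot 100025 = -1275 + 11287121075 = 11287119800$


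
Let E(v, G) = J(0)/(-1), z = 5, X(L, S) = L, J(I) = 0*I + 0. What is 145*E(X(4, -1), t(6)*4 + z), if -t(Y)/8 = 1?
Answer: 0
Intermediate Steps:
J(I) = 0 (J(I) = 0 + 0 = 0)
t(Y) = -8 (t(Y) = -8*1 = -8)
E(v, G) = 0 (E(v, G) = 0/(-1) = 0*(-1) = 0)
145*E(X(4, -1), t(6)*4 + z) = 145*0 = 0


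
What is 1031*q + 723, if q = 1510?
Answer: 1557533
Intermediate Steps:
1031*q + 723 = 1031*1510 + 723 = 1556810 + 723 = 1557533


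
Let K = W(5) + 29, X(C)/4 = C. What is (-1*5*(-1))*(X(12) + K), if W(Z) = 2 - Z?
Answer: 370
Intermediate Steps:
X(C) = 4*C
K = 26 (K = (2 - 1*5) + 29 = (2 - 5) + 29 = -3 + 29 = 26)
(-1*5*(-1))*(X(12) + K) = (-1*5*(-1))*(4*12 + 26) = (-5*(-1))*(48 + 26) = 5*74 = 370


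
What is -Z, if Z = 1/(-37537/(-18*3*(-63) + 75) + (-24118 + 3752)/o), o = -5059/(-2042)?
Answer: 17590143/144789192127 ≈ 0.00012149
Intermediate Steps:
o = 5059/2042 (o = -5059*(-1/2042) = 5059/2042 ≈ 2.4775)
Z = -17590143/144789192127 (Z = 1/(-37537/(-18*3*(-63) + 75) + (-24118 + 3752)/(5059/2042)) = 1/(-37537/(-54*(-63) + 75) - 20366*2042/5059) = 1/(-37537/(3402 + 75) - 41587372/5059) = 1/(-37537/3477 - 41587372/5059) = 1/(-144789192127/17590143) = -17590143/144789192127 ≈ -0.00012149)
-Z = -1*(-17590143/144789192127) = 17590143/144789192127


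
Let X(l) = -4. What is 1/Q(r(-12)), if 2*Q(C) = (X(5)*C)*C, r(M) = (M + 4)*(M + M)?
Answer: -1/73728 ≈ -1.3563e-5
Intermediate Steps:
r(M) = 2*M*(4 + M) (r(M) = (4 + M)*(2*M) = 2*M*(4 + M))
Q(C) = -2*C**2 (Q(C) = ((-4*C)*C)/2 = (-4*C**2)/2 = -2*C**2)
1/Q(r(-12)) = 1/(-2*576*(4 - 12)**2) = 1/(-2*(2*(-12)*(-8))**2) = 1/(-2*192**2) = 1/(-2*36864) = 1/(-73728) = -1/73728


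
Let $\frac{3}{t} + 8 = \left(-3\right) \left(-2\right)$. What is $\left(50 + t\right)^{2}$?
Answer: $\frac{9409}{4} \approx 2352.3$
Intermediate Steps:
$t = - \frac{3}{2}$ ($t = \frac{3}{-8 - -6} = \frac{3}{-8 + 6} = \frac{3}{-2} = 3 \left(- \frac{1}{2}\right) = - \frac{3}{2} \approx -1.5$)
$\left(50 + t\right)^{2} = \left(50 - \frac{3}{2}\right)^{2} = \left(\frac{97}{2}\right)^{2} = \frac{9409}{4}$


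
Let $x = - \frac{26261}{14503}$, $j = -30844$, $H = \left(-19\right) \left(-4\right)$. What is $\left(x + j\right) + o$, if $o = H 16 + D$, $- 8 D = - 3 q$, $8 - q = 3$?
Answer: $- \frac{3437551615}{116024} \approx -29628.0$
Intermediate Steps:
$H = 76$
$x = - \frac{26261}{14503}$ ($x = \left(-26261\right) \frac{1}{14503} = - \frac{26261}{14503} \approx -1.8107$)
$q = 5$ ($q = 8 - 3 = 5$)
$D = \frac{15}{8}$ ($D = - \frac{\left(-3\right) 5}{8} = \left(- \frac{1}{8}\right) \left(-15\right) = \frac{15}{8} \approx 1.875$)
$o = \frac{9743}{8}$ ($o = 76 \cdot 16 + \frac{15}{8} = 1216 + \frac{15}{8} = \frac{9743}{8} \approx 1217.9$)
$\left(x + j\right) + o = \left(- \frac{26261}{14503} - 30844\right) + \frac{9743}{8} = - \frac{447356793}{14503} + \frac{9743}{8} = - \frac{3437551615}{116024}$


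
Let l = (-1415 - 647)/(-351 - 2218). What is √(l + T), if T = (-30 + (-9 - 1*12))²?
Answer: √17171275639/2569 ≈ 51.008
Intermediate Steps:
T = 2601 (T = (-30 + (-9 - 12))² = (-30 - 21)² = (-51)² = 2601)
l = 2062/2569 (l = -2062/(-2569) = -2062*(-1/2569) = 2062/2569 ≈ 0.80265)
√(l + T) = √(2062/2569 + 2601) = √(6684031/2569) = √17171275639/2569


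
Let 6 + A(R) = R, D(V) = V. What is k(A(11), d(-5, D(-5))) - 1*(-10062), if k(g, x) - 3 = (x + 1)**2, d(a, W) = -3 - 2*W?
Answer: 10129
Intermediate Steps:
A(R) = -6 + R
k(g, x) = 3 + (1 + x)**2 (k(g, x) = 3 + (x + 1)**2 = 3 + (1 + x)**2)
k(A(11), d(-5, D(-5))) - 1*(-10062) = (3 + (1 + (-3 - 2*(-5)))**2) - 1*(-10062) = (3 + (1 + (-3 + 10))**2) + 10062 = (3 + (1 + 7)**2) + 10062 = (3 + 8**2) + 10062 = (3 + 64) + 10062 = 67 + 10062 = 10129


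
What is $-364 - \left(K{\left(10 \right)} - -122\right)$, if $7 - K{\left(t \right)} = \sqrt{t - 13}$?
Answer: $-493 + i \sqrt{3} \approx -493.0 + 1.732 i$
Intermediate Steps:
$K{\left(t \right)} = 7 - \sqrt{-13 + t}$ ($K{\left(t \right)} = 7 - \sqrt{t - 13} = 7 - \sqrt{-13 + t}$)
$-364 - \left(K{\left(10 \right)} - -122\right) = -364 - \left(\left(7 - \sqrt{-13 + 10}\right) - -122\right) = -364 - \left(\left(7 - \sqrt{-3}\right) + 122\right) = -364 - \left(\left(7 - i \sqrt{3}\right) + 122\right) = -364 - \left(129 - i \sqrt{3}\right) = -493 + i \sqrt{3}$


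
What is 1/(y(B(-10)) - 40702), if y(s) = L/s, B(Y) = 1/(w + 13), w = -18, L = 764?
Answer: -1/44522 ≈ -2.2461e-5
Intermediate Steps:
B(Y) = -1/5 (B(Y) = 1/(-18 + 13) = 1/(-5) = -1/5)
y(s) = 764/s
1/(y(B(-10)) - 40702) = 1/(764/(-1/5) - 40702) = 1/(764*(-5) - 40702) = 1/(-3820 - 40702) = 1/(-44522) = -1/44522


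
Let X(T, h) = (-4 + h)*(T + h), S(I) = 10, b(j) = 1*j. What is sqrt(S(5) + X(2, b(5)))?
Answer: sqrt(17) ≈ 4.1231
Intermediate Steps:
b(j) = j
sqrt(S(5) + X(2, b(5))) = sqrt(10 + (5**2 - 4*2 - 4*5 + 2*5)) = sqrt(10 + (25 - 8 - 20 + 10)) = sqrt(10 + 7) = sqrt(17)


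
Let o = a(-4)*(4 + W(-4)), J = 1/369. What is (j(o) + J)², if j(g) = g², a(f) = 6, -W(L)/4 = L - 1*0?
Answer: 28234355587201/136161 ≈ 2.0736e+8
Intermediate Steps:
W(L) = -4*L (W(L) = -4*(L - 1*0) = -4*(L + 0) = -4*L)
J = 1/369 ≈ 0.0027100
o = 120 (o = 6*(4 - 4*(-4)) = 6*(4 + 16) = 6*20 = 120)
(j(o) + J)² = (120² + 1/369)² = (14400 + 1/369)² = (5313601/369)² = 28234355587201/136161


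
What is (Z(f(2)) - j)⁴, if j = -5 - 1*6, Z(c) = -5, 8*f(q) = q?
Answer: 1296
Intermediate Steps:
f(q) = q/8
j = -11 (j = -5 - 6 = -11)
(Z(f(2)) - j)⁴ = (-5 - 1*(-11))⁴ = (-5 + 11)⁴ = 6⁴ = 1296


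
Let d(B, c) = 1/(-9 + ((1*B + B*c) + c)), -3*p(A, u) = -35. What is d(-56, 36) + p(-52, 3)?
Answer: 71572/6135 ≈ 11.666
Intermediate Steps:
p(A, u) = 35/3 (p(A, u) = -⅓*(-35) = 35/3)
d(B, c) = 1/(-9 + B + c + B*c) (d(B, c) = 1/(-9 + ((B + B*c) + c)) = 1/(-9 + (B + c + B*c)) = 1/(-9 + B + c + B*c))
d(-56, 36) + p(-52, 3) = 1/(-9 - 56 + 36 - 56*36) + 35/3 = 1/(-9 - 56 + 36 - 2016) + 35/3 = 1/(-2045) + 35/3 = -1/2045 + 35/3 = 71572/6135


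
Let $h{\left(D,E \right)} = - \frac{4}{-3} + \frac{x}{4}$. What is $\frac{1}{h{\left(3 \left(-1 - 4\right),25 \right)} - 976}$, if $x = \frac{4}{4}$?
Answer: $- \frac{12}{11693} \approx -0.0010263$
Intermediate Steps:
$x = 1$ ($x = 4 \cdot \frac{1}{4} = 1$)
$h{\left(D,E \right)} = \frac{19}{12}$ ($h{\left(D,E \right)} = - \frac{4}{-3} + 1 \cdot \frac{1}{4} = \left(-4\right) \left(- \frac{1}{3}\right) + 1 \cdot \frac{1}{4} = \frac{4}{3} + \frac{1}{4} = \frac{19}{12}$)
$\frac{1}{h{\left(3 \left(-1 - 4\right),25 \right)} - 976} = \frac{1}{\frac{19}{12} - 976} = \frac{1}{- \frac{11693}{12}} = - \frac{12}{11693}$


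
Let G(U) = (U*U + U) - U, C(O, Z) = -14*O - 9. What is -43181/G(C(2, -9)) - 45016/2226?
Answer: -78873905/1523697 ≈ -51.765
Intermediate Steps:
C(O, Z) = -9 - 14*O
G(U) = U**2 (G(U) = (U**2 + U) - U = (U + U**2) - U = U**2)
-43181/G(C(2, -9)) - 45016/2226 = -43181/(-9 - 14*2)**2 - 45016/2226 = -43181/(-9 - 28)**2 - 45016*1/2226 = -43181/((-37)**2) - 22508/1113 = -43181/1369 - 22508/1113 = -78873905/1523697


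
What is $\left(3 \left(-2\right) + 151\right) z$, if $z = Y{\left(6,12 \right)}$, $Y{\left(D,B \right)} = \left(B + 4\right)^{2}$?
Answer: $37120$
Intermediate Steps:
$Y{\left(D,B \right)} = \left(4 + B\right)^{2}$
$z = 256$ ($z = \left(4 + 12\right)^{2} = 16^{2} = 256$)
$\left(3 \left(-2\right) + 151\right) z = \left(3 \left(-2\right) + 151\right) 256 = \left(-6 + 151\right) 256 = 145 \cdot 256 = 37120$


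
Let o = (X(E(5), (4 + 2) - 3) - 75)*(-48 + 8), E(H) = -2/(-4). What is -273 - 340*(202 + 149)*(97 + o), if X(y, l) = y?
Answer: -367209453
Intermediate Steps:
E(H) = ½ (E(H) = -2*(-¼) = ½)
o = 2980 (o = (½ - 75)*(-48 + 8) = -149/2*(-40) = 2980)
-273 - 340*(202 + 149)*(97 + o) = -273 - 340*(202 + 149)*(97 + 2980) = -273 - 119340*3077 = -273 - 340*1080027 = -273 - 367209180 = -367209453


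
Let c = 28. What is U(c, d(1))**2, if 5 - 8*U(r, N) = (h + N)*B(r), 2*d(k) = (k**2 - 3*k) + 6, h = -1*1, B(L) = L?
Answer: 529/64 ≈ 8.2656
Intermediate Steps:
h = -1
d(k) = 3 + k**2/2 - 3*k/2 (d(k) = ((k**2 - 3*k) + 6)/2 = (6 + k**2 - 3*k)/2 = 3 + k**2/2 - 3*k/2)
U(r, N) = 5/8 - r*(-1 + N)/8 (U(r, N) = 5/8 - (-1 + N)*r/8 = 5/8 - r*(-1 + N)/8)
U(c, d(1))**2 = (5/8 + (1/8)*28 - 1/8*(3 + (1/2)*1**2 - 3/2*1)*28)**2 = (5/8 + 7/2 - 1/8*(3 + (1/2)*1 - 3/2)*28)**2 = (5/8 + 7/2 - 1/8*(3 + 1/2 - 3/2)*28)**2 = (5/8 + 7/2 - 1/8*2*28)**2 = (5/8 + 7/2 - 7)**2 = (-23/8)**2 = 529/64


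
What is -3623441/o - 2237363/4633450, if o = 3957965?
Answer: -5128887429549/3667806585850 ≈ -1.3984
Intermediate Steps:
-3623441/o - 2237363/4633450 = -3623441/3957965 - 2237363/4633450 = -5128887429549/3667806585850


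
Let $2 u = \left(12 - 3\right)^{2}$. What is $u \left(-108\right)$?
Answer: $-4374$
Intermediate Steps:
$u = \frac{81}{2}$ ($u = \frac{\left(12 - 3\right)^{2}}{2} = \frac{9^{2}}{2} = \frac{1}{2} \cdot 81 = \frac{81}{2} \approx 40.5$)
$u \left(-108\right) = \frac{81}{2} \left(-108\right) = -4374$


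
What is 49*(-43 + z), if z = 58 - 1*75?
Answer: -2940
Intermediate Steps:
z = -17 (z = 58 - 75 = -17)
49*(-43 + z) = 49*(-43 - 17) = 49*(-60) = -2940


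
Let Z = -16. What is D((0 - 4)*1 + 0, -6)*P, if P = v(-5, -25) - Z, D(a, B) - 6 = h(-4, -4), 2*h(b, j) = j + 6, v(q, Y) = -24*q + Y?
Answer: 777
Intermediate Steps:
v(q, Y) = Y - 24*q
h(b, j) = 3 + j/2 (h(b, j) = (j + 6)/2 = (6 + j)/2 = 3 + j/2)
D(a, B) = 7 (D(a, B) = 6 + (3 + (½)*(-4)) = 6 + (3 - 2) = 6 + 1 = 7)
P = 111 (P = (-25 - 24*(-5)) - 1*(-16) = (-25 + 120) + 16 = 95 + 16 = 111)
D((0 - 4)*1 + 0, -6)*P = 7*111 = 777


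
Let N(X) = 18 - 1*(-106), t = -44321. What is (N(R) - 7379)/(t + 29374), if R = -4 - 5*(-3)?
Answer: 7255/14947 ≈ 0.48538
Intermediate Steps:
R = 11 (R = -4 + 15 = 11)
N(X) = 124 (N(X) = 18 + 106 = 124)
(N(R) - 7379)/(t + 29374) = (124 - 7379)/(-44321 + 29374) = -7255/(-14947) = -7255*(-1/14947) = 7255/14947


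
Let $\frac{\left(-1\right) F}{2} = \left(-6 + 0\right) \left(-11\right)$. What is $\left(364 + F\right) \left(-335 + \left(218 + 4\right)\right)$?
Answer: $-26216$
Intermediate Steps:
$F = -132$ ($F = - 2 \left(-6 + 0\right) \left(-11\right) = - 2 \left(\left(-6\right) \left(-11\right)\right) = \left(-2\right) 66 = -132$)
$\left(364 + F\right) \left(-335 + \left(218 + 4\right)\right) = \left(364 - 132\right) \left(-335 + \left(218 + 4\right)\right) = 232 \left(-335 + 222\right) = 232 \left(-113\right) = -26216$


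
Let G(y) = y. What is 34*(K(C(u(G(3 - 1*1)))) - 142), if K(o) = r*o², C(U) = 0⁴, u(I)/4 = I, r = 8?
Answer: -4828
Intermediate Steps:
u(I) = 4*I
C(U) = 0
K(o) = 8*o²
34*(K(C(u(G(3 - 1*1)))) - 142) = 34*(8*0² - 142) = 34*(8*0 - 142) = 34*(0 - 142) = 34*(-142) = -4828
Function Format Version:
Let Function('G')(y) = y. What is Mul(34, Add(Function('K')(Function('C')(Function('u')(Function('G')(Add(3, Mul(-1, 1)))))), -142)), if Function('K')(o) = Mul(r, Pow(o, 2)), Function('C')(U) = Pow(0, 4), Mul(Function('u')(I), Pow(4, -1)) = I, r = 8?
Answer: -4828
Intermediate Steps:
Function('u')(I) = Mul(4, I)
Function('C')(U) = 0
Function('K')(o) = Mul(8, Pow(o, 2))
Mul(34, Add(Function('K')(Function('C')(Function('u')(Function('G')(Add(3, Mul(-1, 1)))))), -142)) = Mul(34, Add(Mul(8, Pow(0, 2)), -142)) = Mul(34, Add(Mul(8, 0), -142)) = Mul(34, Add(0, -142)) = Mul(34, -142) = -4828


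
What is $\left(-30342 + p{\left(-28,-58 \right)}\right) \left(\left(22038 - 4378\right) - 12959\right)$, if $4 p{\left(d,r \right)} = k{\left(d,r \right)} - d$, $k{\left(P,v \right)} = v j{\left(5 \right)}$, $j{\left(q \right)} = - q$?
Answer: $- \frac{284528025}{2} \approx -1.4226 \cdot 10^{8}$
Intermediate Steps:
$k{\left(P,v \right)} = - 5 v$ ($k{\left(P,v \right)} = v \left(\left(-1\right) 5\right) = v \left(-5\right) = - 5 v$)
$p{\left(d,r \right)} = - \frac{5 r}{4} - \frac{d}{4}$ ($p{\left(d,r \right)} = \frac{- 5 r - d}{4} = \frac{- d - 5 r}{4} = - \frac{5 r}{4} - \frac{d}{4}$)
$\left(-30342 + p{\left(-28,-58 \right)}\right) \left(\left(22038 - 4378\right) - 12959\right) = \left(-30342 - - \frac{159}{2}\right) \left(\left(22038 - 4378\right) - 12959\right) = \left(-30342 + \left(\frac{145}{2} + 7\right)\right) \left(\left(22038 - 4378\right) - 12959\right) = \left(-30342 + \frac{159}{2}\right) \left(17660 - 12959\right) = \left(- \frac{60525}{2}\right) 4701 = - \frac{284528025}{2}$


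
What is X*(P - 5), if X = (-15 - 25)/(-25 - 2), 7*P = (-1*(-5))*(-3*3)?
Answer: -3200/189 ≈ -16.931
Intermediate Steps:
P = -45/7 (P = ((-1*(-5))*(-3*3))/7 = (5*(-9))/7 = (1/7)*(-45) = -45/7 ≈ -6.4286)
X = 40/27 (X = -40/(-27) = -40*(-1/27) = 40/27 ≈ 1.4815)
X*(P - 5) = 40*(-45/7 - 5)/27 = (40/27)*(-80/7) = -3200/189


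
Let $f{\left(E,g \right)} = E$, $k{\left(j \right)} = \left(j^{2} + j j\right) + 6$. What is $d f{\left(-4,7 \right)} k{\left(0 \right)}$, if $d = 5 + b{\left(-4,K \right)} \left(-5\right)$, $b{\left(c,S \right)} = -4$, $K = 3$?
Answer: $-600$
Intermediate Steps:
$k{\left(j \right)} = 6 + 2 j^{2}$ ($k{\left(j \right)} = \left(j^{2} + j^{2}\right) + 6 = 2 j^{2} + 6 = 6 + 2 j^{2}$)
$d = 25$ ($d = 5 - -20 = 5 + 20 = 25$)
$d f{\left(-4,7 \right)} k{\left(0 \right)} = 25 \left(-4\right) \left(6 + 2 \cdot 0^{2}\right) = - 100 \left(6 + 2 \cdot 0\right) = - 100 \left(6 + 0\right) = \left(-100\right) 6 = -600$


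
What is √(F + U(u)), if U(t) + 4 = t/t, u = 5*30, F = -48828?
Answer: I*√48831 ≈ 220.98*I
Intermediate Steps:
u = 150
U(t) = -3 (U(t) = -4 + t/t = -4 + 1 = -3)
√(F + U(u)) = √(-48828 - 3) = √(-48831) = I*√48831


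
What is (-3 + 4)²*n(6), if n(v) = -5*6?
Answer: -30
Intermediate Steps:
n(v) = -30
(-3 + 4)²*n(6) = (-3 + 4)²*(-30) = 1²*(-30) = 1*(-30) = -30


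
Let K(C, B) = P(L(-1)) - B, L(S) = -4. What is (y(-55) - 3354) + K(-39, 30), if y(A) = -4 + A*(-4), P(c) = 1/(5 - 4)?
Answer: -3167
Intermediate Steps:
P(c) = 1 (P(c) = 1/1 = 1)
y(A) = -4 - 4*A
K(C, B) = 1 - B
(y(-55) - 3354) + K(-39, 30) = ((-4 - 4*(-55)) - 3354) + (1 - 1*30) = ((-4 + 220) - 3354) + (1 - 30) = (216 - 3354) - 29 = -3138 - 29 = -3167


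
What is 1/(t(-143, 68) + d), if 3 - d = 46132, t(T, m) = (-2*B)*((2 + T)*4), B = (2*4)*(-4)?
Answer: -1/82225 ≈ -1.2162e-5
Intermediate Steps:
B = -32 (B = 8*(-4) = -32)
t(T, m) = 512 + 256*T (t(T, m) = (-2*(-32))*((2 + T)*4) = 64*(8 + 4*T) = 512 + 256*T)
d = -46129 (d = 3 - 1*46132 = 3 - 46132 = -46129)
1/(t(-143, 68) + d) = 1/((512 + 256*(-143)) - 46129) = 1/((512 - 36608) - 46129) = 1/(-36096 - 46129) = 1/(-82225) = -1/82225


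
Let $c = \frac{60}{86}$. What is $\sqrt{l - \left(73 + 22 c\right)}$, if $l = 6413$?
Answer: $\frac{2 \sqrt{2923570}}{43} \approx 79.528$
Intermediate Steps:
$c = \frac{30}{43}$ ($c = 60 \cdot \frac{1}{86} = \frac{30}{43} \approx 0.69767$)
$\sqrt{l - \left(73 + 22 c\right)} = \sqrt{6413 - \frac{3799}{43}} = \sqrt{\frac{271960}{43}} = \frac{2 \sqrt{2923570}}{43}$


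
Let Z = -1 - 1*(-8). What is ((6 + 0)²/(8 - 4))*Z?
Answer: 63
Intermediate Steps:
Z = 7 (Z = -1 + 8 = 7)
((6 + 0)²/(8 - 4))*Z = ((6 + 0)²/(8 - 4))*7 = (6²/4)*7 = ((¼)*36)*7 = 9*7 = 63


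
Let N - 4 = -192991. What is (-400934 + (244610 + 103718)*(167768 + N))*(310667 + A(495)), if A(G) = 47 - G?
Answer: -2725238167223754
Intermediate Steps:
N = -192987 (N = 4 - 192991 = -192987)
(-400934 + (244610 + 103718)*(167768 + N))*(310667 + A(495)) = (-400934 + (244610 + 103718)*(167768 - 192987))*(310667 + (47 - 1*495)) = (-400934 + 348328*(-25219))*(310667 + (47 - 495)) = (-400934 - 8784483832)*(310667 - 448) = -8784884766*310219 = -2725238167223754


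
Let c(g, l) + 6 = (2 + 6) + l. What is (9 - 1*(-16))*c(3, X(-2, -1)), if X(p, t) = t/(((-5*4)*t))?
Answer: 195/4 ≈ 48.750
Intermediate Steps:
X(p, t) = -1/20 (X(p, t) = t/((-20*t)) = t*(-1/(20*t)) = -1/20)
c(g, l) = 2 + l (c(g, l) = -6 + ((2 + 6) + l) = -6 + (8 + l) = 2 + l)
(9 - 1*(-16))*c(3, X(-2, -1)) = (9 - 1*(-16))*(2 - 1/20) = (9 + 16)*(39/20) = 25*(39/20) = 195/4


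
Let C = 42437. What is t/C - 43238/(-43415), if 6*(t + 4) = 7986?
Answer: 1892502711/1842402355 ≈ 1.0272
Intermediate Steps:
t = 1327 (t = -4 + (⅙)*7986 = -4 + 1331 = 1327)
t/C - 43238/(-43415) = 1327/42437 - 43238/(-43415) = 1327*(1/42437) - 43238*(-1/43415) = 1327/42437 + 43238/43415 = 1892502711/1842402355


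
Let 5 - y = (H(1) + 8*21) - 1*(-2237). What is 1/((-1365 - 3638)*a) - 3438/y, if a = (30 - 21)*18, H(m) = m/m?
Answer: 2786448467/1945976886 ≈ 1.4319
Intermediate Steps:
H(m) = 1
y = -2401 (y = 5 - ((1 + 8*21) - 1*(-2237)) = 5 - ((1 + 168) + 2237) = 5 - (169 + 2237) = 5 - 1*2406 = 5 - 2406 = -2401)
a = 162 (a = 9*18 = 162)
1/((-1365 - 3638)*a) - 3438/y = 1/(-1365 - 3638*162) - 3438/(-2401) = (1/162)/(-5003) - 3438*(-1/2401) = -1/5003*1/162 + 3438/2401 = -1/810486 + 3438/2401 = 2786448467/1945976886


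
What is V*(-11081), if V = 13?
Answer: -144053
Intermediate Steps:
V*(-11081) = 13*(-11081) = -144053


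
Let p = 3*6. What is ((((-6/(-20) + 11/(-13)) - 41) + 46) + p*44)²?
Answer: 10720324521/16900 ≈ 6.3434e+5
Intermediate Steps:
p = 18
((((-6/(-20) + 11/(-13)) - 41) + 46) + p*44)² = ((((-6/(-20) + 11/(-13)) - 41) + 46) + 18*44)² = ((((-6*(-1/20) + 11*(-1/13)) - 41) + 46) + 792)² = ((((3/10 - 11/13) - 41) + 46) + 792)² = (((-71/130 - 41) + 46) + 792)² = ((-5401/130 + 46) + 792)² = (579/130 + 792)² = (103539/130)² = 10720324521/16900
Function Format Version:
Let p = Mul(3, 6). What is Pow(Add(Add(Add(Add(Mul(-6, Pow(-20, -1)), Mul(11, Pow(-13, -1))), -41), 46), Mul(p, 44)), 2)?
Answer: Rational(10720324521, 16900) ≈ 6.3434e+5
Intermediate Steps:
p = 18
Pow(Add(Add(Add(Add(Mul(-6, Pow(-20, -1)), Mul(11, Pow(-13, -1))), -41), 46), Mul(p, 44)), 2) = Pow(Add(Add(Add(Add(Mul(-6, Pow(-20, -1)), Mul(11, Pow(-13, -1))), -41), 46), Mul(18, 44)), 2) = Pow(Add(Add(Add(Add(Mul(-6, Rational(-1, 20)), Mul(11, Rational(-1, 13))), -41), 46), 792), 2) = Pow(Add(Add(Add(Add(Rational(3, 10), Rational(-11, 13)), -41), 46), 792), 2) = Pow(Add(Add(Add(Rational(-71, 130), -41), 46), 792), 2) = Pow(Add(Add(Rational(-5401, 130), 46), 792), 2) = Pow(Add(Rational(579, 130), 792), 2) = Pow(Rational(103539, 130), 2) = Rational(10720324521, 16900)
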